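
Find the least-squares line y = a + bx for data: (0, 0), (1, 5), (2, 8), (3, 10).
a = 4/5, b = 33/10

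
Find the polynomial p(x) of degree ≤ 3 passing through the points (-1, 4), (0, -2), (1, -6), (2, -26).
-3*x**3 + x**2 - 2*x - 2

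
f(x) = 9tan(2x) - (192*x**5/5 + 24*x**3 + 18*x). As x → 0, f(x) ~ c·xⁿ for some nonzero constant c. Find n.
7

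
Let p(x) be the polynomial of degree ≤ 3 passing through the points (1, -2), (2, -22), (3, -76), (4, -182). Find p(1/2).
7/8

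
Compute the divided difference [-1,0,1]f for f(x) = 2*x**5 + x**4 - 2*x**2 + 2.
-1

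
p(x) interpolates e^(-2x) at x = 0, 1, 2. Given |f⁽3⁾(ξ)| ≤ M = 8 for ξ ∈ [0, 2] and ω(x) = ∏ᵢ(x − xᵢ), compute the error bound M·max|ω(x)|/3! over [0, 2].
8*sqrt(3)/27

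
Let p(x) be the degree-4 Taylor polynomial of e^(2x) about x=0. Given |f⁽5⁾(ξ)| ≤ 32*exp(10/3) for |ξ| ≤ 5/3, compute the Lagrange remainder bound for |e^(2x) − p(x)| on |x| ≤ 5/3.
2500*exp(10/3)/729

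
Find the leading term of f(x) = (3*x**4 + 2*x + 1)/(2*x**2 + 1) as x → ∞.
3*x**2/2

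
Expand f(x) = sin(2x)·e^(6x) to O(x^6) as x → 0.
2*x + 12*x**2 + 104*x**3/3 + 64*x**4 + 1264*x**5/15 + O(x**6)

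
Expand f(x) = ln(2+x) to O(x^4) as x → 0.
log(2) + x/2 - x**2/8 + x**3/24 + O(x**4)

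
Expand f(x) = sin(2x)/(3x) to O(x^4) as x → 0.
2/3 - 4*x**2/9 + O(x**4)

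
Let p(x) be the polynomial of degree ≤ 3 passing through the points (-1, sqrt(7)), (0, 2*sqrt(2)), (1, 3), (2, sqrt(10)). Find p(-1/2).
-15/16 + sqrt(10)/16 + 5*sqrt(7)/16 + 15*sqrt(2)/8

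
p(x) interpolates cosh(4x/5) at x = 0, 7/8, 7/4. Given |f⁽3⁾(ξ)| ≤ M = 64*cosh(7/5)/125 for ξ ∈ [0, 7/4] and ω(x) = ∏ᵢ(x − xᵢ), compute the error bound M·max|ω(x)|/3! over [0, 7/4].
343*sqrt(3)*cosh(7/5)/27000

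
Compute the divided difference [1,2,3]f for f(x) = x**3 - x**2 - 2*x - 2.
5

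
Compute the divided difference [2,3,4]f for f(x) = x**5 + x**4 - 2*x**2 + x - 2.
338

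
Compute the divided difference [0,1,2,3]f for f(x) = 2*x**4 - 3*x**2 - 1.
12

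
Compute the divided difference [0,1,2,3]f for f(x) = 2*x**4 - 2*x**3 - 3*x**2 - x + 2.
10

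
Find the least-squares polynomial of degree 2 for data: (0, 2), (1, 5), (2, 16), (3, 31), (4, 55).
69/35 + (2/35)x + (23/7)x²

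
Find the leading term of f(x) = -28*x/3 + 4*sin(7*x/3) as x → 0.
-686*x**3/81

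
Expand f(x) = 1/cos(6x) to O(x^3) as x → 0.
1 + 18*x**2 + O(x**3)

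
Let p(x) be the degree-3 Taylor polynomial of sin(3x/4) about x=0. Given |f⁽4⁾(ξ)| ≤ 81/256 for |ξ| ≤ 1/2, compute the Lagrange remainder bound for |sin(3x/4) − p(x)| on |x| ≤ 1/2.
27/32768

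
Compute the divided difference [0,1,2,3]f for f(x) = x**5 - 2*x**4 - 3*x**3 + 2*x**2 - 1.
10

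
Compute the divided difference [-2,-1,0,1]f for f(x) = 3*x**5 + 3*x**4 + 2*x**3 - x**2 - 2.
11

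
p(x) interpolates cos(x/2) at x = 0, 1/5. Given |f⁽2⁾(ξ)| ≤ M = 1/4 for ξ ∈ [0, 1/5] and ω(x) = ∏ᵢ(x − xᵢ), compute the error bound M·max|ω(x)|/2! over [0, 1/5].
1/800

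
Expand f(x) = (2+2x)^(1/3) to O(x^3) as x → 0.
2**(1/3) + 2**(1/3)*x/3 - 2**(1/3)*x**2/9 + O(x**3)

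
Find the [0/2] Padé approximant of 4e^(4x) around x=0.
4/(8*x**2 - 4*x + 1)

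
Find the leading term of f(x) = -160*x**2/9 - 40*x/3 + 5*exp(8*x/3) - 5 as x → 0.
1280*x**3/81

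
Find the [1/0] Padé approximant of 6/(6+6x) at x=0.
1 - x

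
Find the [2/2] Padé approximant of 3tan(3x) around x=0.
9*x/(1 - 3*x**2)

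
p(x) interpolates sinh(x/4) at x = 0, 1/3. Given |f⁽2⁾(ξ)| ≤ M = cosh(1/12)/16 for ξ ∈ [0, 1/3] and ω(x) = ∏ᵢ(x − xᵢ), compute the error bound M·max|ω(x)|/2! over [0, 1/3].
cosh(1/12)/1152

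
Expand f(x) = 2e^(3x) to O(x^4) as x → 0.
2 + 6*x + 9*x**2 + 9*x**3 + O(x**4)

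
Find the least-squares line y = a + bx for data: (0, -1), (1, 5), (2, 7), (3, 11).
a = -1/5, b = 19/5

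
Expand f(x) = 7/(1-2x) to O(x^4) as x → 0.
7 + 14*x + 28*x**2 + 56*x**3 + O(x**4)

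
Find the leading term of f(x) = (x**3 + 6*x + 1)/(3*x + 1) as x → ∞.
x**2/3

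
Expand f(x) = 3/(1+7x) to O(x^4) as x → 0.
3 - 21*x + 147*x**2 - 1029*x**3 + O(x**4)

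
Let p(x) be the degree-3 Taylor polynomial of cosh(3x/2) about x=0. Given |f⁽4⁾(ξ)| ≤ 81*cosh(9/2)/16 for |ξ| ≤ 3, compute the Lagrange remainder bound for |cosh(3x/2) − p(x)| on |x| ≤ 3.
2187*cosh(9/2)/128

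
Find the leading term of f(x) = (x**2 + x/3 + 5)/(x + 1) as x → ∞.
x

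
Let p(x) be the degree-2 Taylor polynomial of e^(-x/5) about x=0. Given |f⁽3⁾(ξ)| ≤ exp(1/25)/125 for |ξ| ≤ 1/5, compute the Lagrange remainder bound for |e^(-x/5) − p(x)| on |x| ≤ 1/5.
exp(1/25)/93750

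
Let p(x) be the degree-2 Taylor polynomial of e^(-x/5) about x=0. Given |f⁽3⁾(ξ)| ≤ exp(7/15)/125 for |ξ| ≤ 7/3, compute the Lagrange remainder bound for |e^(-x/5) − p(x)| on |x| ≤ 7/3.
343*exp(7/15)/20250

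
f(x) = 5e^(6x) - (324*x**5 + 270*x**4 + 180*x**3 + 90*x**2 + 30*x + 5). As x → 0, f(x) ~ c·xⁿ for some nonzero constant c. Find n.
6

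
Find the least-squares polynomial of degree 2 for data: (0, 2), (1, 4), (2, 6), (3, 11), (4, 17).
76/35 + (39/70)x + (11/14)x²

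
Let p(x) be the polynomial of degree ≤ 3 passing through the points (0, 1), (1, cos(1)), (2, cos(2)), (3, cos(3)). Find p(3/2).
9*cos(2)/16 - 1/16 - cos(3)/16 + 9*cos(1)/16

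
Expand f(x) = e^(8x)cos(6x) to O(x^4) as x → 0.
1 + 8*x + 14*x**2 - 176*x**3/3 + O(x**4)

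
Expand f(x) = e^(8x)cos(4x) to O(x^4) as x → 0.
1 + 8*x + 24*x**2 + 64*x**3/3 + O(x**4)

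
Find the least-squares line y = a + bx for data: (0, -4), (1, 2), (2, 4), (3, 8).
a = -16/5, b = 19/5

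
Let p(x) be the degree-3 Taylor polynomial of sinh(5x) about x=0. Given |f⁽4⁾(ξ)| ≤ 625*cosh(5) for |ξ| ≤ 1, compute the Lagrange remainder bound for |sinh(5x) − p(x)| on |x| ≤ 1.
625*cosh(5)/24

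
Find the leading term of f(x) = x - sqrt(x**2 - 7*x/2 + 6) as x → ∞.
7/4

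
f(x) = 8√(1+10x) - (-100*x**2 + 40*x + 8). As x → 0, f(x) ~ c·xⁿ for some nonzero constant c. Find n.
3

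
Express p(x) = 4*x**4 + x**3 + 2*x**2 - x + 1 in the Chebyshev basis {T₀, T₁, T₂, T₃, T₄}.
(7/2)T₀ + (-1/4)T₁ + (3)T₂ + (1/4)T₃ + (1/2)T₄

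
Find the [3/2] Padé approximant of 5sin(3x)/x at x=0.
(15 - 63*x**2/4)/(9*x**2/20 + 1)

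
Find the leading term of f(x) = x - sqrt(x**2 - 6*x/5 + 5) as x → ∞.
3/5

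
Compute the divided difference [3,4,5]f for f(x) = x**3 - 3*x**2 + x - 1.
9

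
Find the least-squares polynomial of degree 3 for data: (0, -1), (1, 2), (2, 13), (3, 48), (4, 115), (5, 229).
-19/21 + (223/126)x + (-109/84)x² + (73/36)x³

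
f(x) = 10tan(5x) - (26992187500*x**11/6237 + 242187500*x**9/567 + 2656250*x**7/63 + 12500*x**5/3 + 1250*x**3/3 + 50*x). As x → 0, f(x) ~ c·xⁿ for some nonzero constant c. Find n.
13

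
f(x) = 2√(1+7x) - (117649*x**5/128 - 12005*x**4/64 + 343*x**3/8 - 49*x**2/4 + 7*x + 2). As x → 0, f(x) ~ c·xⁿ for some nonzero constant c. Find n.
6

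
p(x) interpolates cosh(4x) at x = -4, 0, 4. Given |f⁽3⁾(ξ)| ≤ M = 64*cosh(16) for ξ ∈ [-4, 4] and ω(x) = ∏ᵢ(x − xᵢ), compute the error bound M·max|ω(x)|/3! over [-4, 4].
4096*sqrt(3)*cosh(16)/27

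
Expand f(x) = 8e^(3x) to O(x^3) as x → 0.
8 + 24*x + 36*x**2 + O(x**3)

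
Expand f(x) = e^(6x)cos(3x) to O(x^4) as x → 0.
1 + 6*x + 27*x**2/2 + 9*x**3 + O(x**4)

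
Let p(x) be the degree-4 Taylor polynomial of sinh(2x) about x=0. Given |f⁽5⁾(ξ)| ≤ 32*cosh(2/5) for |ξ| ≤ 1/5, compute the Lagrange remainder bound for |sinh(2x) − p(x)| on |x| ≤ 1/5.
4*cosh(2/5)/46875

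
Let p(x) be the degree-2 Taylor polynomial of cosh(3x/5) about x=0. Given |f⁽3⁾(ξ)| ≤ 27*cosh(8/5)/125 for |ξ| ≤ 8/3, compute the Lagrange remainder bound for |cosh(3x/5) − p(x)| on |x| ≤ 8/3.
256*cosh(8/5)/375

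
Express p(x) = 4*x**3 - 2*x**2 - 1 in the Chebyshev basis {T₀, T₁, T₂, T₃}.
(-2)T₀ + (3)T₁ - T₂ + T₃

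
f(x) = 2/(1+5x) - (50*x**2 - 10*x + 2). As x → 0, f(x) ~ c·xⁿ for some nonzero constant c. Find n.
3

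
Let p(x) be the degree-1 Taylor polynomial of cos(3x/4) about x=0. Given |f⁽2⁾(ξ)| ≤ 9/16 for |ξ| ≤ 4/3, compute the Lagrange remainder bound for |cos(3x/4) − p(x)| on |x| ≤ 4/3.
1/2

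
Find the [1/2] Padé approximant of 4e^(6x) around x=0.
(8*x + 4)/(6*x**2 - 4*x + 1)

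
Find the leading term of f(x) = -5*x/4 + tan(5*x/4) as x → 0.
125*x**3/192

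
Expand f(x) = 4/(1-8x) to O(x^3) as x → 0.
4 + 32*x + 256*x**2 + O(x**3)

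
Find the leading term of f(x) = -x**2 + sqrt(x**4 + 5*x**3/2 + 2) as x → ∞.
5*x/4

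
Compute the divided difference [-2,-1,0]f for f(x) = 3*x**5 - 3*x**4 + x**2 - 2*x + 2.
-65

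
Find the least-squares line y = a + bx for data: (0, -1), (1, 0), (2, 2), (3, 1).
a = -7/10, b = 4/5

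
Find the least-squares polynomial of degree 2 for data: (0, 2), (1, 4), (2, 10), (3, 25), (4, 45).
78/35 + (-151/70)x + (45/14)x²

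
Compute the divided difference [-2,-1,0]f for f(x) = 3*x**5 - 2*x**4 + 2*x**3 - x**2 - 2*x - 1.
-66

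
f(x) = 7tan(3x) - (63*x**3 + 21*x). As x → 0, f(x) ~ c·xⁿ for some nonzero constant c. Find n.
5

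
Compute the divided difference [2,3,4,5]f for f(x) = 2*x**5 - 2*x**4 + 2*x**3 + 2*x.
224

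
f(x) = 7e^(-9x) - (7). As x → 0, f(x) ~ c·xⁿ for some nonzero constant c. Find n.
1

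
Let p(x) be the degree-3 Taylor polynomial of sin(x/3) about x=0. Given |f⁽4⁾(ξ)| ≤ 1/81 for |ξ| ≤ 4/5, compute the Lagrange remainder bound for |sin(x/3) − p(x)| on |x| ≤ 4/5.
32/151875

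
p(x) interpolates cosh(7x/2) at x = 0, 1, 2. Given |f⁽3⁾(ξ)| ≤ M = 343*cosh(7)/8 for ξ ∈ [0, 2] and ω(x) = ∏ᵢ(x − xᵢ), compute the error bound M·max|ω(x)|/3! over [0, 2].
343*sqrt(3)*cosh(7)/216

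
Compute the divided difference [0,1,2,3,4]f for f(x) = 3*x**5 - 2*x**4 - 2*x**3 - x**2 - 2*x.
28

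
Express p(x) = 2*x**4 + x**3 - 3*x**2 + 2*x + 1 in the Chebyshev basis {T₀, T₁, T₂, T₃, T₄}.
(1/4)T₀ + (11/4)T₁ + (-1/2)T₂ + (1/4)T₃ + (1/4)T₄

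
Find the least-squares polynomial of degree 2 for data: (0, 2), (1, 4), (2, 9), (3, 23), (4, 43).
17/7 + (-193/70)x + (45/14)x²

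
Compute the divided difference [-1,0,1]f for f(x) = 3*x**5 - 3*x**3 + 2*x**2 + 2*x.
2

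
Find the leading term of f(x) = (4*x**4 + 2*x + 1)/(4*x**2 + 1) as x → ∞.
x**2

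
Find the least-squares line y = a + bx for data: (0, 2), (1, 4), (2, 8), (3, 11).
a = 8/5, b = 31/10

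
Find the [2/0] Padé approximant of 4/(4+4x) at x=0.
x**2 - x + 1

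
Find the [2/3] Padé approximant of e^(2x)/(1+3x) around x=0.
(34*x**2/95 + 97*x/95 + 1)/(268*x**3/285 - 249*x**2/95 + 192*x/95 + 1)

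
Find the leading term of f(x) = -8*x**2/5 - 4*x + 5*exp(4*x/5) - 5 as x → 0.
32*x**3/75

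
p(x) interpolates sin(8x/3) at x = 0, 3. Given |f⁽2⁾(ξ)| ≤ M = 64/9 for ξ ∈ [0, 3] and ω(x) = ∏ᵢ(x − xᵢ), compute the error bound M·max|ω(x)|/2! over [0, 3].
8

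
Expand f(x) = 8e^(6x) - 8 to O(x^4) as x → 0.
48*x + 144*x**2 + 288*x**3 + O(x**4)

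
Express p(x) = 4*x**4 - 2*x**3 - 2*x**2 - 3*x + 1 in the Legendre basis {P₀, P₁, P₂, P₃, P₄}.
(17/15)P₀ + (-21/5)P₁ + (20/21)P₂ + (-4/5)P₃ + (32/35)P₄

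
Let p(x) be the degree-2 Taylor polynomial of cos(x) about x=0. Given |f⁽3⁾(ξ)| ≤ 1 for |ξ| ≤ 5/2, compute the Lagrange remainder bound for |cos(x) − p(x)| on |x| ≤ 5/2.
125/48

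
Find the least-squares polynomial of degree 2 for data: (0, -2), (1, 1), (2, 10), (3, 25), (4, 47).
-67/35 + (-13/35)x + (22/7)x²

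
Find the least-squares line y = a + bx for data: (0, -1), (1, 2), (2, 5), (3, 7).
a = -4/5, b = 27/10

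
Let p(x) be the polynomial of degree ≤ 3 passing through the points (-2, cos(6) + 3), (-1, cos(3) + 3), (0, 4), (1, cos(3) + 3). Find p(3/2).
7*cos(3)/2 - 5*cos(6)/16 + 13/16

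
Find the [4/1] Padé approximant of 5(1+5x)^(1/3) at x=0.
(3125*x**4/243 - 1000*x**3/81 + 50*x**2/3 + 80*x/3 + 5)/(11*x/3 + 1)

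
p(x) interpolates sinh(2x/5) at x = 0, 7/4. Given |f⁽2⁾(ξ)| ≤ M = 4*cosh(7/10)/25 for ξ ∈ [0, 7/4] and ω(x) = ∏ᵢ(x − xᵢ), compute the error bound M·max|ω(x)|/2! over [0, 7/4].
49*cosh(7/10)/800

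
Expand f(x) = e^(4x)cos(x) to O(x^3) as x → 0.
1 + 4*x + 15*x**2/2 + O(x**3)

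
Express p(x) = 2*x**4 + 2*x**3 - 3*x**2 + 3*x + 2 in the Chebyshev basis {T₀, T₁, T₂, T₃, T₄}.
(5/4)T₀ + (9/2)T₁ + (-1/2)T₂ + (1/2)T₃ + (1/4)T₄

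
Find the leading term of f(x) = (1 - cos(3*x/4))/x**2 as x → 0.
9/32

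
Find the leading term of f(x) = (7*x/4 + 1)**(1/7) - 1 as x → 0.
x/4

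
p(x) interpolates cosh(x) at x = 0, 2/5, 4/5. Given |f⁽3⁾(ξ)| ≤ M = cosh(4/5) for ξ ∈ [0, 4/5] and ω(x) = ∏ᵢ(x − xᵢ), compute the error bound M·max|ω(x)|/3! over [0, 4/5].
8*sqrt(3)*cosh(4/5)/3375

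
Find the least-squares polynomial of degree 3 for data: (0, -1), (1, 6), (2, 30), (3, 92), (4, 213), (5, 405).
-5/7 + (53/21)x + (9/28)x² + (37/12)x³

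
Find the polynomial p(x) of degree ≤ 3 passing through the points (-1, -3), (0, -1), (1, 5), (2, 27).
2*x**3 + 2*x**2 + 2*x - 1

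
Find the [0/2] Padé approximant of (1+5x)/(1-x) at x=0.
1/(30*x**2 - 6*x + 1)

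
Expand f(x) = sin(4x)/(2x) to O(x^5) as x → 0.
2 - 16*x**2/3 + 64*x**4/15 + O(x**5)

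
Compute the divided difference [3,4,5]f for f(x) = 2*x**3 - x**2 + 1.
23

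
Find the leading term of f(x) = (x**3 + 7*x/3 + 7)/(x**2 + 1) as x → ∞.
x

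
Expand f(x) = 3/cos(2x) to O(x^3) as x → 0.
3 + 6*x**2 + O(x**3)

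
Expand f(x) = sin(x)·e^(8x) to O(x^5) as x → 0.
x + 8*x**2 + 191*x**3/6 + 84*x**4 + O(x**5)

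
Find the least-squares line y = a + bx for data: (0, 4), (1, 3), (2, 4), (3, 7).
a = 3, b = 1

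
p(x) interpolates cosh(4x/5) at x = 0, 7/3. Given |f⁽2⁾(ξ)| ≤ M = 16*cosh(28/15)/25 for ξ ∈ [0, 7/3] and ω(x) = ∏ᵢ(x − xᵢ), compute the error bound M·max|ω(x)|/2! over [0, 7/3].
98*cosh(28/15)/225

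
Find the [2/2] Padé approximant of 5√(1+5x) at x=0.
(625*x**2/16 + 125*x/4 + 5)/(25*x**2/16 + 15*x/4 + 1)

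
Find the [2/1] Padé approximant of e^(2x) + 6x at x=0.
(-10*x**2/3 + 22*x/3 + 1)/(1 - 2*x/3)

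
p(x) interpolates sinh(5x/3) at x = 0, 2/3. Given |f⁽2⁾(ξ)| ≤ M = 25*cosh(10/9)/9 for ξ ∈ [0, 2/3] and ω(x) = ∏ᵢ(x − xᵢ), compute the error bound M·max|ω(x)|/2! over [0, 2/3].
25*cosh(10/9)/162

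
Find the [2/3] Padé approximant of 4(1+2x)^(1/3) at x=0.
(56*x**2/9 + 32*x/3 + 4)/(-4*x**3/81 + 2*x**2/3 + 2*x + 1)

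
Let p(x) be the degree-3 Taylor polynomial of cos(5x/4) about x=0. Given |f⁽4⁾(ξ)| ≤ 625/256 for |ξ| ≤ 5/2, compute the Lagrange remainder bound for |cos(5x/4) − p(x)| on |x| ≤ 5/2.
390625/98304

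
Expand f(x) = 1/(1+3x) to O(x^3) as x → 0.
1 - 3*x + 9*x**2 + O(x**3)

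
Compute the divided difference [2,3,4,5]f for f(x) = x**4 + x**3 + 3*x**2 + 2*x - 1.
15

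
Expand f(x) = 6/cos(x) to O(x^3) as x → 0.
6 + 3*x**2 + O(x**3)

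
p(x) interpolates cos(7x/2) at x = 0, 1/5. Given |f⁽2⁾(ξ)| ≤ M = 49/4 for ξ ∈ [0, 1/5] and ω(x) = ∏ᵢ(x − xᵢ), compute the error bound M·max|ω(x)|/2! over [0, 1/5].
49/800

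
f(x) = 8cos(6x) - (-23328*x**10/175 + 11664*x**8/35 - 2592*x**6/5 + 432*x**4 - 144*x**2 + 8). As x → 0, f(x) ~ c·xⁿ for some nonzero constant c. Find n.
12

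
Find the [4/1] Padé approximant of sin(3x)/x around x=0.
81*x**4/40 - 9*x**2/2 + 3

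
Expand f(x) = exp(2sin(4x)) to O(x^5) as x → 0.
1 + 8*x + 32*x**2 + 64*x**3 + O(x**5)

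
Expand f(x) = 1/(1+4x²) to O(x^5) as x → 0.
1 - 4*x**2 + 16*x**4 + O(x**5)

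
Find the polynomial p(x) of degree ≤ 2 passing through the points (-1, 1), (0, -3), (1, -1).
3*x**2 - x - 3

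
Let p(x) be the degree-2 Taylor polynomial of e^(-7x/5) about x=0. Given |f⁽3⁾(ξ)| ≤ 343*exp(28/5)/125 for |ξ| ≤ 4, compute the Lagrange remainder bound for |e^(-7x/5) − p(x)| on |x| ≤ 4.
10976*exp(28/5)/375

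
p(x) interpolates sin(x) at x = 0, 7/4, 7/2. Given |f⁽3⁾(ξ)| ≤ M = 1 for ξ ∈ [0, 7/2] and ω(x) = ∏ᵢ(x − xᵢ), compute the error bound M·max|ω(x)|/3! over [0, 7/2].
343*sqrt(3)/1728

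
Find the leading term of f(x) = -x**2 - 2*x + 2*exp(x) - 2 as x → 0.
x**3/3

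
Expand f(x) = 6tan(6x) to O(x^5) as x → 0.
36*x + 432*x**3 + O(x**5)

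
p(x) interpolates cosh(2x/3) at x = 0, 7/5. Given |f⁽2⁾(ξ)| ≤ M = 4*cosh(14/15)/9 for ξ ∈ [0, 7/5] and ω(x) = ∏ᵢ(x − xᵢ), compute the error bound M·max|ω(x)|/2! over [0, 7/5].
49*cosh(14/15)/450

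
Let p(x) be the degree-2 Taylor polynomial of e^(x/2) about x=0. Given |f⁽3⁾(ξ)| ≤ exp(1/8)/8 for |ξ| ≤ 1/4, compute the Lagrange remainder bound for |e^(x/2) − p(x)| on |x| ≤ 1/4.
exp(1/8)/3072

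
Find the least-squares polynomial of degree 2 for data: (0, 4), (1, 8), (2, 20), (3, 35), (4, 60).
141/35 + (73/70)x + (45/14)x²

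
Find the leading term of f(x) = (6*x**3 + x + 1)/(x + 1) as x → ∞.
6*x**2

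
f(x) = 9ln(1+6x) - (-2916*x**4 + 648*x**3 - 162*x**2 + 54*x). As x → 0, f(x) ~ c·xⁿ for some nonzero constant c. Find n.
5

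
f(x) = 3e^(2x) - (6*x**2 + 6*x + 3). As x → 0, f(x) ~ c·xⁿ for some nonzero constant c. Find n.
3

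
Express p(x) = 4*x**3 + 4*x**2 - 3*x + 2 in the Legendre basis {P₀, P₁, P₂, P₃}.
(10/3)P₀ + (-3/5)P₁ + (8/3)P₂ + (8/5)P₃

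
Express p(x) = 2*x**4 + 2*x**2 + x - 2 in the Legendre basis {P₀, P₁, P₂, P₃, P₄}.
(-14/15)P₀ + P₁ + (52/21)P₂ + (16/35)P₄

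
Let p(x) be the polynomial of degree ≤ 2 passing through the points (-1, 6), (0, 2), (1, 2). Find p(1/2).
3/2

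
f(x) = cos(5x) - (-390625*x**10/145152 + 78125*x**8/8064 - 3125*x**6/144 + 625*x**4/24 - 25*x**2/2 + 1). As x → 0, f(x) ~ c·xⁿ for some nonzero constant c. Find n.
12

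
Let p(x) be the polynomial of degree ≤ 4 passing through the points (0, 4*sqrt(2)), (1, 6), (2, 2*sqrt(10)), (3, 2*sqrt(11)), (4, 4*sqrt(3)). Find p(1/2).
-35*sqrt(10)/32 - 5*sqrt(3)/32 + 7*sqrt(11)/16 + 35*sqrt(2)/32 + 105/16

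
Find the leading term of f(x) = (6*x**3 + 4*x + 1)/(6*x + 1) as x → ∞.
x**2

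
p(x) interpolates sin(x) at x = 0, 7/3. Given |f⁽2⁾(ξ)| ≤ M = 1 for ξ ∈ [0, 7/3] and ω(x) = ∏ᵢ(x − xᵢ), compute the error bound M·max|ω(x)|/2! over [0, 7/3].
49/72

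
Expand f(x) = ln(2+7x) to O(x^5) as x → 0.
log(2) + 7*x/2 - 49*x**2/8 + 343*x**3/24 - 2401*x**4/64 + O(x**5)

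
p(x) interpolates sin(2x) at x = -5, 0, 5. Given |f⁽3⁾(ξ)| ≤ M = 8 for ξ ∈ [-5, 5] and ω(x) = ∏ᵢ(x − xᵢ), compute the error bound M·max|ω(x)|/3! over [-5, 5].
1000*sqrt(3)/27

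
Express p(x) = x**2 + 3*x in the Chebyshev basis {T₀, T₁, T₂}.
(1/2)T₀ + (3)T₁ + (1/2)T₂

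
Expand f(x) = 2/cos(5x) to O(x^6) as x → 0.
2 + 25*x**2 + 3125*x**4/12 + O(x**6)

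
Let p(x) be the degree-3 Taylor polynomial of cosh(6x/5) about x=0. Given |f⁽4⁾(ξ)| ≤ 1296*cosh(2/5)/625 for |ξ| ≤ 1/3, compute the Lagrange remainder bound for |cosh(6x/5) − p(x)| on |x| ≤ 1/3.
2*cosh(2/5)/1875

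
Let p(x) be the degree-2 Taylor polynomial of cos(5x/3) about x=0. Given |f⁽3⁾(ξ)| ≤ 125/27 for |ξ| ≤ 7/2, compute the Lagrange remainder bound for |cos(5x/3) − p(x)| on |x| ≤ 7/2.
42875/1296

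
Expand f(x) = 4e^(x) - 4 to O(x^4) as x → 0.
4*x + 2*x**2 + 2*x**3/3 + O(x**4)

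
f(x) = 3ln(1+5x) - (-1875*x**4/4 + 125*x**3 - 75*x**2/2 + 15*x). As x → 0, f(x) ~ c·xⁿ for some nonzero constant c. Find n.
5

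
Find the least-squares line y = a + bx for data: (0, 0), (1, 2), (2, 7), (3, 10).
a = -1/2, b = 7/2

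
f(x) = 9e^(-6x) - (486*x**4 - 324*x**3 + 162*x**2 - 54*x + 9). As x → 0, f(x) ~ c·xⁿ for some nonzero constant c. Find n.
5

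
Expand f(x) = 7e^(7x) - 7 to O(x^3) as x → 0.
49*x + 343*x**2/2 + O(x**3)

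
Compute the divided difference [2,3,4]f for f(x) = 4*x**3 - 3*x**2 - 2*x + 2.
33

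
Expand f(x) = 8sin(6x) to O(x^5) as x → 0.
48*x - 288*x**3 + O(x**5)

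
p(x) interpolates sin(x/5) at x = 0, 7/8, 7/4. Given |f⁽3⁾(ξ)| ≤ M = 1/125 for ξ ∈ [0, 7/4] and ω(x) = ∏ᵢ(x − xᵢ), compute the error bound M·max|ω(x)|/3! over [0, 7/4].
343*sqrt(3)/1728000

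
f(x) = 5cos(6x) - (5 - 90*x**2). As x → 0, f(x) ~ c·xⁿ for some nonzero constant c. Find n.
4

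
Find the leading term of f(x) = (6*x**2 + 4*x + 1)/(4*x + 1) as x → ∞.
3*x/2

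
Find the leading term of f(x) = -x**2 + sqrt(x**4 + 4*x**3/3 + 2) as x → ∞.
2*x/3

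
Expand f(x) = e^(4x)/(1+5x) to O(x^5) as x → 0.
1 - x + 13*x**2 - 163*x**3/3 + 847*x**4/3 + O(x**5)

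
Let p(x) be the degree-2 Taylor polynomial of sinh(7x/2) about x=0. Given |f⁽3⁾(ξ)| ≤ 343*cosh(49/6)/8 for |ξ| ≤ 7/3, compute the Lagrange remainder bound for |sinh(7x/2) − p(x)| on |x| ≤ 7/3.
117649*cosh(49/6)/1296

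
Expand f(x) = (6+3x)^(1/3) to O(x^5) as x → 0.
6**(1/3) + 6**(1/3)*x/6 - 6**(1/3)*x**2/36 + 5*6**(1/3)*x**3/648 - 5*6**(1/3)*x**4/1944 + O(x**5)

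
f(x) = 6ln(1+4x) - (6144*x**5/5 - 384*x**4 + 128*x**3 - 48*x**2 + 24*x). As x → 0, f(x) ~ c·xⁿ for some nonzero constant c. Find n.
6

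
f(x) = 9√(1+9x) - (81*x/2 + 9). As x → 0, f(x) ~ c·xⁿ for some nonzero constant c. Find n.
2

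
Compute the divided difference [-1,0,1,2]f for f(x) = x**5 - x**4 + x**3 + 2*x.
4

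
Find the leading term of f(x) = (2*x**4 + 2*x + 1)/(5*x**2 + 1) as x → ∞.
2*x**2/5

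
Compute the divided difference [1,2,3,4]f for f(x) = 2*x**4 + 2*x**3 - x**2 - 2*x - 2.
22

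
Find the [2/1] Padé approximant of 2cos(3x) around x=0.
2 - 9*x**2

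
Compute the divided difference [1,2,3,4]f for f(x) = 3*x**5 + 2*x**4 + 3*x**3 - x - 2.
218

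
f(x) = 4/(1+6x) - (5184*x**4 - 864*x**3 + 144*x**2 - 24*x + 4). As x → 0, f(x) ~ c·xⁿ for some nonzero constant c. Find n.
5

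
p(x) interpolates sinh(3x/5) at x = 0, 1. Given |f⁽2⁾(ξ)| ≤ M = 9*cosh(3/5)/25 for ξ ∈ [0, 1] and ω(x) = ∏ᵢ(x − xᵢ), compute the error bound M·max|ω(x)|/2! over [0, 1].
9*cosh(3/5)/200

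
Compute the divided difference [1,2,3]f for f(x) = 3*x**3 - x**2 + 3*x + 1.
17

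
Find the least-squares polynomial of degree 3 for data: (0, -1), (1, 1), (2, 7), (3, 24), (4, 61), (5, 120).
-6/7 + (26/21)x + (-23/28)x² + (13/12)x³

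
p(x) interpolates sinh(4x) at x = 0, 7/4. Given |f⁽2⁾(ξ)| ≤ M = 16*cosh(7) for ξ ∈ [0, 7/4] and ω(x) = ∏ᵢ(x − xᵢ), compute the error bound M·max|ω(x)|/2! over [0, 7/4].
49*cosh(7)/8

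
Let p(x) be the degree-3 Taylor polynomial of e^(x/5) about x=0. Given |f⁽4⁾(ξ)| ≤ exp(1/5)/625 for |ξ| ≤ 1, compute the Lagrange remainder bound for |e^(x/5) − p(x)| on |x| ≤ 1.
exp(1/5)/15000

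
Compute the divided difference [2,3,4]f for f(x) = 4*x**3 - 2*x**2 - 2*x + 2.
34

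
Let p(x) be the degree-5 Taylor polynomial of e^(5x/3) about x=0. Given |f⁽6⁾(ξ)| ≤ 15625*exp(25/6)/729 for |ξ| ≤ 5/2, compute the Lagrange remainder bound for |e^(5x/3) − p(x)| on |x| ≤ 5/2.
48828125*exp(25/6)/6718464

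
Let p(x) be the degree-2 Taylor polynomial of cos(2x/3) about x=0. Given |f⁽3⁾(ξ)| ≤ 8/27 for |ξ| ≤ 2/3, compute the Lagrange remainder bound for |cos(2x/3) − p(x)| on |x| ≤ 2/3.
32/2187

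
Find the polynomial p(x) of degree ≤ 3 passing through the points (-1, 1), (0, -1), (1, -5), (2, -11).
-x**2 - 3*x - 1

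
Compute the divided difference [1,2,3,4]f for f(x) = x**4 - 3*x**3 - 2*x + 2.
7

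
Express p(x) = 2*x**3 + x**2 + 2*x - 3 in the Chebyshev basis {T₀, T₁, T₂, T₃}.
(-5/2)T₀ + (7/2)T₁ + (1/2)T₂ + (1/2)T₃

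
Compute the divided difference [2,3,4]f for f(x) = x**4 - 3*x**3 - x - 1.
28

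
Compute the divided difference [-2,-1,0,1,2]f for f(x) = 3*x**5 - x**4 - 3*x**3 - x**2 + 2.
-1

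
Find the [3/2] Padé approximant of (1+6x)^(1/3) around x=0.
(56*x**3/15 + 84*x**2/5 + 42*x/5 + 1)/(8*x**2 + 32*x/5 + 1)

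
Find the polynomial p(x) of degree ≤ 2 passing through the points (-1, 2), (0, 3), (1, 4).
x + 3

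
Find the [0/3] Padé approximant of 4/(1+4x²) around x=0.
4/(4*x**2 + 1)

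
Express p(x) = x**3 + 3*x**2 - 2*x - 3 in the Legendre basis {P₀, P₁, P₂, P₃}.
(-2)P₀ + (-7/5)P₁ + (2)P₂ + (2/5)P₃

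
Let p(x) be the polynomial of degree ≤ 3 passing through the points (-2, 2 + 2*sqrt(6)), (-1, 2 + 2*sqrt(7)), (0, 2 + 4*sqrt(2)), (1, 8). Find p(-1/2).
-sqrt(6)/8 + 13/8 + 9*sqrt(7)/8 + 9*sqrt(2)/4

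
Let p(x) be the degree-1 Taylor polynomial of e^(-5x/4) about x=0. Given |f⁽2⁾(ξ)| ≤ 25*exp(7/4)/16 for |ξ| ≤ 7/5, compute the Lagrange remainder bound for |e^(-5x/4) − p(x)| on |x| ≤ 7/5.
49*exp(7/4)/32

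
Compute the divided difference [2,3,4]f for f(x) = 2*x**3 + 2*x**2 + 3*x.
20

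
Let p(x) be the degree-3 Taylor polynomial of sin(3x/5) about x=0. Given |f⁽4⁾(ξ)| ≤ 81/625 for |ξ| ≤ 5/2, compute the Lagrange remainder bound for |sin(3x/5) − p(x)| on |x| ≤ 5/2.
27/128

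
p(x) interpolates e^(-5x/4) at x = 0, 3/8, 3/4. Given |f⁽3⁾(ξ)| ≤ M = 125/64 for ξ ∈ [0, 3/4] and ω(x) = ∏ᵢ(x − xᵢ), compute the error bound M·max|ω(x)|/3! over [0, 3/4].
125*sqrt(3)/32768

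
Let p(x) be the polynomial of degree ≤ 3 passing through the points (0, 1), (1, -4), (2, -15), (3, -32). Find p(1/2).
-3/4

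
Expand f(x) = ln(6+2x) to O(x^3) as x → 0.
log(6) + x/3 - x**2/18 + O(x**3)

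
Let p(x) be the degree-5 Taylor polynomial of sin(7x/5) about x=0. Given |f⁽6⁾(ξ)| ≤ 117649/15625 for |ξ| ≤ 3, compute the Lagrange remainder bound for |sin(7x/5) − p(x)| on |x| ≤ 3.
9529569/1250000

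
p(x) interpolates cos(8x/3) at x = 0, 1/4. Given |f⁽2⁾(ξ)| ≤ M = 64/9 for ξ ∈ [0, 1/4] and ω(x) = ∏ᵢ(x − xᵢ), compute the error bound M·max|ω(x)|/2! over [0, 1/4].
1/18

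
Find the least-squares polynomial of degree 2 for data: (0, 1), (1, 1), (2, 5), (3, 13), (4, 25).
1 + (-2)x + (2)x²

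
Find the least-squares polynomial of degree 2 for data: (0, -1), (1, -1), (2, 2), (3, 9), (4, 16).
-43/35 + (-26/35)x + (9/7)x²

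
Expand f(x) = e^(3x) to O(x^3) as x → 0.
1 + 3*x + 9*x**2/2 + O(x**3)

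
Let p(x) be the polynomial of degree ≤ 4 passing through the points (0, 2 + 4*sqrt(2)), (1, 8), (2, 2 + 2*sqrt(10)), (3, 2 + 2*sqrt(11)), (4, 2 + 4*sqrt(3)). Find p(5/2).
-5*sqrt(3)/32 + 3*sqrt(2)/32 + 17/16 + 15*sqrt(11)/16 + 45*sqrt(10)/32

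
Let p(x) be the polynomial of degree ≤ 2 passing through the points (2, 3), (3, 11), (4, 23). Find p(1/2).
-3/2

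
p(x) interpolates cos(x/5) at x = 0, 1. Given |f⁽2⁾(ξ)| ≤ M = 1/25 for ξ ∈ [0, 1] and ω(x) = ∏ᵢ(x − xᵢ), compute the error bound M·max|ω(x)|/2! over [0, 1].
1/200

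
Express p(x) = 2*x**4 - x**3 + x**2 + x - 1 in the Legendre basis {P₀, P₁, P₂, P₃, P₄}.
(-4/15)P₀ + (2/5)P₁ + (38/21)P₂ + (-2/5)P₃ + (16/35)P₄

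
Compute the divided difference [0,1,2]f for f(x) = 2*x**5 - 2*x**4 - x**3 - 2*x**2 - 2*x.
11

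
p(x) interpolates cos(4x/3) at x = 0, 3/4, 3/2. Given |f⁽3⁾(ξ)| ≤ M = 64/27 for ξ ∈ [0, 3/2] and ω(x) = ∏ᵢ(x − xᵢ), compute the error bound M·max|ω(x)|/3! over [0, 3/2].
sqrt(3)/27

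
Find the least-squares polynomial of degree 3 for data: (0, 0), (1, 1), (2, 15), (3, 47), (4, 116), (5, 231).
-5/21 + (88/63)x + (-55/42)x² + (37/18)x³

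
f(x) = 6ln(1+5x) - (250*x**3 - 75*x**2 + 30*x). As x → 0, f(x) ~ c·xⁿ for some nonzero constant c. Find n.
4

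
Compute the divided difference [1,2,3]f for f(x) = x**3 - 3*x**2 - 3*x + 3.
3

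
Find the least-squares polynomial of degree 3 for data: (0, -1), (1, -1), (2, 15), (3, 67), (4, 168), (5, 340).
-127/126 + (-1985/756)x + (-95/252)x² + (157/54)x³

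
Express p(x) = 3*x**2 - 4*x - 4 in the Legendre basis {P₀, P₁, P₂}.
(-3)P₀ + (-4)P₁ + (2)P₂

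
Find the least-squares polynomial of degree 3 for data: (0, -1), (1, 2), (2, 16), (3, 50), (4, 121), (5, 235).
-61/63 + (47/27)x + (-169/252)x² + (211/108)x³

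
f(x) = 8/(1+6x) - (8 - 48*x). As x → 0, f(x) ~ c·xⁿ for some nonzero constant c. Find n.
2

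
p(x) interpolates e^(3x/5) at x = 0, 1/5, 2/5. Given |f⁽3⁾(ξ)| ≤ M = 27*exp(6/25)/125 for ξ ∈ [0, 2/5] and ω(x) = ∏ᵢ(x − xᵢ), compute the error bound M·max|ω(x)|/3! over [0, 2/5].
sqrt(3)*exp(6/25)/15625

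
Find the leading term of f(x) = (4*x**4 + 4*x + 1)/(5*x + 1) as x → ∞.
4*x**3/5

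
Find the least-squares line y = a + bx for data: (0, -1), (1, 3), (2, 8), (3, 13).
a = -13/10, b = 47/10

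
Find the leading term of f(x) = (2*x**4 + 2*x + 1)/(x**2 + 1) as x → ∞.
2*x**2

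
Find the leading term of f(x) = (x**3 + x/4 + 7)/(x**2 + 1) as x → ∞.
x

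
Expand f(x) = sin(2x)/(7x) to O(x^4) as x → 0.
2/7 - 4*x**2/21 + O(x**4)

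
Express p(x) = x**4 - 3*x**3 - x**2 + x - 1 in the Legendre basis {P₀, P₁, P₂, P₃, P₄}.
(-17/15)P₀ + (-4/5)P₁ + (-2/21)P₂ + (-6/5)P₃ + (8/35)P₄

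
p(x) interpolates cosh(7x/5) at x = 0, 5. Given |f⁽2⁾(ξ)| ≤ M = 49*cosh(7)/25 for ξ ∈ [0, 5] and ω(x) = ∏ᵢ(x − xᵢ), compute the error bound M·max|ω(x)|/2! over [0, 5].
49*cosh(7)/8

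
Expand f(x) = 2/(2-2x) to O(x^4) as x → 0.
1 + x + x**2 + x**3 + O(x**4)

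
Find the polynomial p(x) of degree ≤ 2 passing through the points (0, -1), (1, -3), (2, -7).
-x**2 - x - 1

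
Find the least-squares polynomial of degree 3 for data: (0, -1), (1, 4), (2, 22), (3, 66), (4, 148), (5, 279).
-13/14 + (53/28)x + (23/28)x² + (2)x³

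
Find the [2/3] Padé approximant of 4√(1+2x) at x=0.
(7*x**2 + 56*x/5 + 4)/(-x**3/20 + 9*x**2/20 + 9*x/5 + 1)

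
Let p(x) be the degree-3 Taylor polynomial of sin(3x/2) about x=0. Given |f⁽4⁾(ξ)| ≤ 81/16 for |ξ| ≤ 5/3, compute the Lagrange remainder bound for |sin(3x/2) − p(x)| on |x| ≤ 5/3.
625/384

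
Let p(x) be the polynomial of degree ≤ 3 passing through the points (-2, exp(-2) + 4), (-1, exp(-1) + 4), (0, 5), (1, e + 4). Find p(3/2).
(-5 + 21*e + (29 + 35*e)*exp(2))*exp(-2)/16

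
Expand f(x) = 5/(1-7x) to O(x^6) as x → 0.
5 + 35*x + 245*x**2 + 1715*x**3 + 12005*x**4 + 84035*x**5 + O(x**6)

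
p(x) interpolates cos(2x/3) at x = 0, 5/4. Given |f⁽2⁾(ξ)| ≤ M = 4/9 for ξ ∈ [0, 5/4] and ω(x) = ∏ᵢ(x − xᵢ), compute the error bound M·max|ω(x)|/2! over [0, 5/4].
25/288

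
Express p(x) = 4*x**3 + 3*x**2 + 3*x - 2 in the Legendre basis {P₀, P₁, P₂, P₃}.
-P₀ + (27/5)P₁ + (2)P₂ + (8/5)P₃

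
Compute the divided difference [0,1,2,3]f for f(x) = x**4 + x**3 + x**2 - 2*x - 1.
7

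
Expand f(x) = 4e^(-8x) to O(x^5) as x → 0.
4 - 32*x + 128*x**2 - 1024*x**3/3 + 2048*x**4/3 + O(x**5)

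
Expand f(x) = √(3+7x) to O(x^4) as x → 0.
sqrt(3) + 7*sqrt(3)*x/6 - 49*sqrt(3)*x**2/72 + 343*sqrt(3)*x**3/432 + O(x**4)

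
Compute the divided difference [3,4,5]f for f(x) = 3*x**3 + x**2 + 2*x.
37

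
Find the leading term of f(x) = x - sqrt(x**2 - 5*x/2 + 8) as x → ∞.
5/4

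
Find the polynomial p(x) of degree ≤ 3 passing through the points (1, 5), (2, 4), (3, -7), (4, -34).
-x**3 + x**2 + 3*x + 2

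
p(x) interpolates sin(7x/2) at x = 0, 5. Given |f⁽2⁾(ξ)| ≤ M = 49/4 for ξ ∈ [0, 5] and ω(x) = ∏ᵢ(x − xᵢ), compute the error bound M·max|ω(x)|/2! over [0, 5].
1225/32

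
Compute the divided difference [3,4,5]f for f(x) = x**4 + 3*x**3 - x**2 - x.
132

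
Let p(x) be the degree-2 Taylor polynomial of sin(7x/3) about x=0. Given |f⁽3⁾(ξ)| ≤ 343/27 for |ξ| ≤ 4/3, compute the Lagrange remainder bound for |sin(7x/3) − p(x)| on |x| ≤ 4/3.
10976/2187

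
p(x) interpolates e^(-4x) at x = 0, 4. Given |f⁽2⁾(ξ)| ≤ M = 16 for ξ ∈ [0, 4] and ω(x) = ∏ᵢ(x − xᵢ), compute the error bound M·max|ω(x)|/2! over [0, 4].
32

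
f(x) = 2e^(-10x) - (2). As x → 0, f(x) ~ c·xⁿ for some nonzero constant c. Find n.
1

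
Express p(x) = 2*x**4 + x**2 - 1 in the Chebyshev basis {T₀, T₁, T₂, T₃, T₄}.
(1/4)T₀ + (3/2)T₂ + (1/4)T₄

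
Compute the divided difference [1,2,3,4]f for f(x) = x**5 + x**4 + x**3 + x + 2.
76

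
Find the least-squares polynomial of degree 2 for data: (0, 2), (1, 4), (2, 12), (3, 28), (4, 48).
66/35 + (-34/35)x + (22/7)x²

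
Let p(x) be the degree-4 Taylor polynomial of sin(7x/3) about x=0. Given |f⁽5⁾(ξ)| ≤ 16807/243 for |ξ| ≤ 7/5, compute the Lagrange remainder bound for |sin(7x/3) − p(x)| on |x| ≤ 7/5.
282475249/91125000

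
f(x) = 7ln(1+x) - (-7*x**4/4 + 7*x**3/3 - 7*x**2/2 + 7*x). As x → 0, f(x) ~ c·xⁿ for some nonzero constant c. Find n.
5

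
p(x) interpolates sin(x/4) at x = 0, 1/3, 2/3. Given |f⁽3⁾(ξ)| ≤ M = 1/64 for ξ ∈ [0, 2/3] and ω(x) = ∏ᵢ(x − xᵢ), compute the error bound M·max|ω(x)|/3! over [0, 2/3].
sqrt(3)/46656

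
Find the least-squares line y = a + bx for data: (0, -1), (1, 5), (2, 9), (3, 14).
a = -3/5, b = 49/10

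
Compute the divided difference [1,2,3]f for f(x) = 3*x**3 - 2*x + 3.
18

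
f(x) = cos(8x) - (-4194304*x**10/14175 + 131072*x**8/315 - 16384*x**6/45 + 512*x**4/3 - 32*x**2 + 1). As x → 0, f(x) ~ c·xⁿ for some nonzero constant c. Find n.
12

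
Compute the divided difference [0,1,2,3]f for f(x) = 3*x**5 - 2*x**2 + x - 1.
75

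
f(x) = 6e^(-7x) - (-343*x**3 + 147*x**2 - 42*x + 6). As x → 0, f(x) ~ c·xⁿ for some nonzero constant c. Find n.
4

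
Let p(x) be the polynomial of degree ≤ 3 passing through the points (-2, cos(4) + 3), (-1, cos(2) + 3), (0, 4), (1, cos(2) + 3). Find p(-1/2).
cos(2)/2 - cos(4)/16 + 57/16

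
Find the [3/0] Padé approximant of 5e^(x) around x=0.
5*x**3/6 + 5*x**2/2 + 5*x + 5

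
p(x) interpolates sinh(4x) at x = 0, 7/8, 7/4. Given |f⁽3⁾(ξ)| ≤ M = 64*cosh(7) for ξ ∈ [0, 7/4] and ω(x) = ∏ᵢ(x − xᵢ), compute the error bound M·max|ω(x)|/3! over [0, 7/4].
343*sqrt(3)*cosh(7)/216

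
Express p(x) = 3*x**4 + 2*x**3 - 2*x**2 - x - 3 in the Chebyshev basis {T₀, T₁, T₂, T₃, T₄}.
(-23/8)T₀ + (1/2)T₁ + (1/2)T₂ + (1/2)T₃ + (3/8)T₄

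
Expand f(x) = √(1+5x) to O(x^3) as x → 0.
1 + 5*x/2 - 25*x**2/8 + O(x**3)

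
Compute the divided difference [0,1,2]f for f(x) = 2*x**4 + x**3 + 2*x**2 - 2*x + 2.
19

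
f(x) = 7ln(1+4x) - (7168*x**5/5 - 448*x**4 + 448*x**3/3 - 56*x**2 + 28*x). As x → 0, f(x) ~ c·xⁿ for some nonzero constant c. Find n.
6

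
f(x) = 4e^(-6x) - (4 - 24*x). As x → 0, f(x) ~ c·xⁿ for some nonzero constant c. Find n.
2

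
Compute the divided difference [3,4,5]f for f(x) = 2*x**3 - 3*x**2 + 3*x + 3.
21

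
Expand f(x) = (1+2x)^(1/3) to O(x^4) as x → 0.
1 + 2*x/3 - 4*x**2/9 + 40*x**3/81 + O(x**4)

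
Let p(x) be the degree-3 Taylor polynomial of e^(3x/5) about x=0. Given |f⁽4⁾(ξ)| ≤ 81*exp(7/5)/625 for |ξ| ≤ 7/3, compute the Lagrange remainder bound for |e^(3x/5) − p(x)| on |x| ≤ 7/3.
2401*exp(7/5)/15000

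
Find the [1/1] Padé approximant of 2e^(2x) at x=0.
(2*x + 2)/(1 - x)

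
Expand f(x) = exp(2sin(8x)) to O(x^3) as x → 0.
1 + 16*x + 128*x**2 + O(x**3)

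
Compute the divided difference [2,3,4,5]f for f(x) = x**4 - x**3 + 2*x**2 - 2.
13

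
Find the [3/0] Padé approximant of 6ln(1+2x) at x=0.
4*x*(4*x**2 - 3*x + 3)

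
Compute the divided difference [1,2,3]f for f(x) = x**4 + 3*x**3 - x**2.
42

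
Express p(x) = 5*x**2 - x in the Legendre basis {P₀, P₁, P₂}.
(5/3)P₀ - P₁ + (10/3)P₂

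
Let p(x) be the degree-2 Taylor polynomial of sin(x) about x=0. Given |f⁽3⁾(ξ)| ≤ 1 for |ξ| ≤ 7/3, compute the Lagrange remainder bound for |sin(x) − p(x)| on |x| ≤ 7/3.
343/162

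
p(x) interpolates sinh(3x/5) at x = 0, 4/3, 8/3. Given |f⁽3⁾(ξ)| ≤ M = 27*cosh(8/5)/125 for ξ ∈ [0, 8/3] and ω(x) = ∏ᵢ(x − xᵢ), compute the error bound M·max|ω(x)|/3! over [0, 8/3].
64*sqrt(3)*cosh(8/5)/3375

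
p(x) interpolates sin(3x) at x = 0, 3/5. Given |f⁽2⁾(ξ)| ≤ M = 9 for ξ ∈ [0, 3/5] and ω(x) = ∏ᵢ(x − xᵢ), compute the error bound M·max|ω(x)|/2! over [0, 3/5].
81/200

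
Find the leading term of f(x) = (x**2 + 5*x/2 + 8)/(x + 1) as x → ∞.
x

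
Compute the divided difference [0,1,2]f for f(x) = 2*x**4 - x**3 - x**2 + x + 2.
10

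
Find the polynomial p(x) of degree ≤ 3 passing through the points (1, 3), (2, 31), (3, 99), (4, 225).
3*x**3 + 2*x**2 + x - 3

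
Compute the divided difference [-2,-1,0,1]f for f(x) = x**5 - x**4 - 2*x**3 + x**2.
5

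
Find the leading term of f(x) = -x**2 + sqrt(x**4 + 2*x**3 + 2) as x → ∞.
x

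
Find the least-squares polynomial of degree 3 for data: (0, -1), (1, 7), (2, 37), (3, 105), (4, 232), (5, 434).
-131/126 + (2819/756)x + (53/36)x² + (82/27)x³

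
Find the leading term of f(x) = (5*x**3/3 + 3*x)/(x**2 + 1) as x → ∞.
5*x/3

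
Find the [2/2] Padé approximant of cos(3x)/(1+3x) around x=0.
(-21*x**2/4 + x/2 + 1)/(3*x**2/4 + 7*x/2 + 1)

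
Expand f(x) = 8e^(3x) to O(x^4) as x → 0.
8 + 24*x + 36*x**2 + 36*x**3 + O(x**4)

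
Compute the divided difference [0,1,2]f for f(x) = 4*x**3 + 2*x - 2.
12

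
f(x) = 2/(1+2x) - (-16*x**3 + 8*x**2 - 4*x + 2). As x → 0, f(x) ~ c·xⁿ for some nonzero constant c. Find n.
4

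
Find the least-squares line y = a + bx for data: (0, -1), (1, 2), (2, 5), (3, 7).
a = -4/5, b = 27/10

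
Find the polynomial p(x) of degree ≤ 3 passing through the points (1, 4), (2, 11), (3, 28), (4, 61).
x**3 - x**2 + 3*x + 1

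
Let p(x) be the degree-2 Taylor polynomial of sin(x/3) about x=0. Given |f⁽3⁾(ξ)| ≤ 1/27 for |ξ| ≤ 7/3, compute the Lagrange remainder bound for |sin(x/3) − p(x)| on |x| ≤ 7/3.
343/4374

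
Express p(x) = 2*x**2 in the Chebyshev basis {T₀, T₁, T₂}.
T₀ + T₂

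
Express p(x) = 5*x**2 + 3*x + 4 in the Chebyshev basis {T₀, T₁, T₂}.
(13/2)T₀ + (3)T₁ + (5/2)T₂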